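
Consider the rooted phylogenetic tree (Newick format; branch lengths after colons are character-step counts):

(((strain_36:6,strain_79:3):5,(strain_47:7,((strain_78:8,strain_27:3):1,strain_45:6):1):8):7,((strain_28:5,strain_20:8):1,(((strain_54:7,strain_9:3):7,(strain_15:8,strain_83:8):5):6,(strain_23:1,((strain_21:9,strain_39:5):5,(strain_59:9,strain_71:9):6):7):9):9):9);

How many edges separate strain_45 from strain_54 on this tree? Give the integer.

The MRCA of strain_45 and strain_54 is the root of the tree.
From strain_45 up to that node: 4 branches. From strain_54 up to the same node: 5 branches. Total: 4 + 5 = 9.

9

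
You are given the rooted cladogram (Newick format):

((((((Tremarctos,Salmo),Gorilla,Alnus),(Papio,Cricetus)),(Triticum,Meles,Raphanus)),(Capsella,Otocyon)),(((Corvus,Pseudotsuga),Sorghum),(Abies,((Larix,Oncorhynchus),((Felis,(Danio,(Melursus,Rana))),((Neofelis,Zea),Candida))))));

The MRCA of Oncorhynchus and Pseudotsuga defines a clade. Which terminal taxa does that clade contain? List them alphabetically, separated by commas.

Abies, Candida, Corvus, Danio, Felis, Larix, Melursus, Neofelis, Oncorhynchus, Pseudotsuga, Rana, Sorghum, Zea

Tracing Oncorhynchus: it sits inside (Larix,Oncorhynchus).
Tracing Pseudotsuga: it sits inside (Corvus,Pseudotsuga).
The smallest clade enclosing both is (((Corvus,Pseudotsuga),Sorghum),(Abies,((Larix,Oncorhynchus),((Felis,(Danio,(Melursus,Rana))),((Neofelis,Zea),Candida))))); the answer is its 13 terminal taxa in alphabetical order.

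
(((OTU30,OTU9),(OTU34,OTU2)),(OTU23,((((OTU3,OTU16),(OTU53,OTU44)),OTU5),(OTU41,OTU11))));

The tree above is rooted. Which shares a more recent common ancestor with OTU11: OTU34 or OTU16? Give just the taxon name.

The MRCA of OTU11 and OTU16 subtends ((((OTU3,OTU16),(OTU53,OTU44)),OTU5),(OTU41,OTU11)) (7 taxa).
The MRCA of OTU11 and OTU34 is the root, subtending the entire tree (12 taxa).
The first is nested inside the second, so OTU11 shares a more recent common ancestor with OTU16.

OTU16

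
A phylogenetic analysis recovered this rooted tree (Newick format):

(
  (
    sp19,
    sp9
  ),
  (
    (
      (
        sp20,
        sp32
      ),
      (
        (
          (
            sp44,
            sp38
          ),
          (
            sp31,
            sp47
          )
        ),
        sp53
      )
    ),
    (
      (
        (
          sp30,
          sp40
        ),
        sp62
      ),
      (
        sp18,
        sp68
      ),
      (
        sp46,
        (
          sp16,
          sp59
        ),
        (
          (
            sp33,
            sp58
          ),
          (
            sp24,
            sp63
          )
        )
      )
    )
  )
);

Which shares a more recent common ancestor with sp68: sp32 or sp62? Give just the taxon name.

sp62

The MRCA of sp68 and sp62 subtends (((sp30,sp40),sp62),(sp18,sp68),(sp46,(sp16,sp59),((sp33,sp58),(sp24,sp63)))) (12 taxa).
The MRCA of sp68 and sp32 subtends (((sp20,sp32),(((sp44,sp38),(sp31,sp47)),sp53)),(((sp30,sp40),sp62),(sp18,sp68),(sp46,(sp16,sp59),((sp33,sp58),(sp24,sp63))))) (19 taxa).
The first is nested inside the second, so sp68 shares a more recent common ancestor with sp62.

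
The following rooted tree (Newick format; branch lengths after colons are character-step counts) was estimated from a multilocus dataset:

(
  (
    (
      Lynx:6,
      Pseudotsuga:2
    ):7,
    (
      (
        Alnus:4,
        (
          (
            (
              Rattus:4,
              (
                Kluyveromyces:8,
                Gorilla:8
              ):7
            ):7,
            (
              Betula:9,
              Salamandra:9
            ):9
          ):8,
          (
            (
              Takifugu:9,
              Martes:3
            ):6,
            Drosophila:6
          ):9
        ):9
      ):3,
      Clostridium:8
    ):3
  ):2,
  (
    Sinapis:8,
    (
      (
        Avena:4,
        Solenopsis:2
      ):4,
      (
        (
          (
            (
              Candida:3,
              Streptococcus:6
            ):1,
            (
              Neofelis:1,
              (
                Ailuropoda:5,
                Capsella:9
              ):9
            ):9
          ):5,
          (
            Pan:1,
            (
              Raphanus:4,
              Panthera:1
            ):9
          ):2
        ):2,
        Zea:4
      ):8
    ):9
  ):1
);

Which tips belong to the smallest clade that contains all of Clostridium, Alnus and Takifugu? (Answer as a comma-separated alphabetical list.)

Alnus, Betula, Clostridium, Drosophila, Gorilla, Kluyveromyces, Martes, Rattus, Salamandra, Takifugu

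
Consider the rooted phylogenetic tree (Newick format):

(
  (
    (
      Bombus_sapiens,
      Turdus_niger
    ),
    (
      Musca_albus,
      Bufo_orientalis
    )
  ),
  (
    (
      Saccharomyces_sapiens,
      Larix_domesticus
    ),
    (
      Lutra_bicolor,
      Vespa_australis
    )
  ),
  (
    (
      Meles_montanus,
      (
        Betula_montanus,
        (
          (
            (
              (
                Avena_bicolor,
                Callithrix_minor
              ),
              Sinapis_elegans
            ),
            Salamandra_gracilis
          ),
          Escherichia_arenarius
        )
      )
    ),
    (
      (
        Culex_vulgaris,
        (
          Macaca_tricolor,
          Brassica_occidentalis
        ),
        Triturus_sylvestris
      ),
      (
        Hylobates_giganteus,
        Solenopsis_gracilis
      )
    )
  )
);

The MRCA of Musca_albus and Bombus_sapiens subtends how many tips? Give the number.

The MRCA of Musca_albus and Bombus_sapiens is the node subtending ((Bombus_sapiens,Turdus_niger),(Musca_albus,Bufo_orientalis)).
That clade contains 4 terminal taxa: Bombus_sapiens, Bufo_orientalis, Musca_albus, Turdus_niger.

4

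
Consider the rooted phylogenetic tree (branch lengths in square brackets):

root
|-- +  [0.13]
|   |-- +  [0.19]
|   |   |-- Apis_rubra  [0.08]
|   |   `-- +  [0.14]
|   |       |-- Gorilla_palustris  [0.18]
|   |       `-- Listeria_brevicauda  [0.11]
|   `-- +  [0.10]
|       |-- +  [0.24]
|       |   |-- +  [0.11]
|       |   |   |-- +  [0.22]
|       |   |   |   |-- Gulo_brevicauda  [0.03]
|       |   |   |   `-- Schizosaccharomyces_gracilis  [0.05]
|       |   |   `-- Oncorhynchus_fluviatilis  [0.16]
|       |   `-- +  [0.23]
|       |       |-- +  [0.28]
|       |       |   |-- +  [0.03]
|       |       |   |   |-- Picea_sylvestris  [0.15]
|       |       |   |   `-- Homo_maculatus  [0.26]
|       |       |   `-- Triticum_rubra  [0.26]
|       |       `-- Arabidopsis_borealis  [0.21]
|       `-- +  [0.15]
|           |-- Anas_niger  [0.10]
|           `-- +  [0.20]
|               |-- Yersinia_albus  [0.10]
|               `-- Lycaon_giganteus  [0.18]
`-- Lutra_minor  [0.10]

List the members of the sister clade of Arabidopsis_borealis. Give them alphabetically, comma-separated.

Homo_maculatus, Picea_sylvestris, Triticum_rubra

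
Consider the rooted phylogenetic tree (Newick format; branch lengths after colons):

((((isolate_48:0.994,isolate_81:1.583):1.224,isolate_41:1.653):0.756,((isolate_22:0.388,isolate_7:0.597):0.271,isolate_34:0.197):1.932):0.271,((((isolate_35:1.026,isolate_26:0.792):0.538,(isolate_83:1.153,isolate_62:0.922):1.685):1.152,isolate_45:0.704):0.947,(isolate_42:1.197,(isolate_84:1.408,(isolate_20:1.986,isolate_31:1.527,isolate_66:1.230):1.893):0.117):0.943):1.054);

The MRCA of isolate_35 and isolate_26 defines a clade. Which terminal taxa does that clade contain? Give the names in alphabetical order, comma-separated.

isolate_26, isolate_35

Tracing isolate_35: it sits inside (isolate_35,isolate_26).
Tracing isolate_26: it sits inside (isolate_35,isolate_26).
The smallest clade enclosing both is (isolate_35,isolate_26); the answer is its 2 terminal taxa in alphabetical order.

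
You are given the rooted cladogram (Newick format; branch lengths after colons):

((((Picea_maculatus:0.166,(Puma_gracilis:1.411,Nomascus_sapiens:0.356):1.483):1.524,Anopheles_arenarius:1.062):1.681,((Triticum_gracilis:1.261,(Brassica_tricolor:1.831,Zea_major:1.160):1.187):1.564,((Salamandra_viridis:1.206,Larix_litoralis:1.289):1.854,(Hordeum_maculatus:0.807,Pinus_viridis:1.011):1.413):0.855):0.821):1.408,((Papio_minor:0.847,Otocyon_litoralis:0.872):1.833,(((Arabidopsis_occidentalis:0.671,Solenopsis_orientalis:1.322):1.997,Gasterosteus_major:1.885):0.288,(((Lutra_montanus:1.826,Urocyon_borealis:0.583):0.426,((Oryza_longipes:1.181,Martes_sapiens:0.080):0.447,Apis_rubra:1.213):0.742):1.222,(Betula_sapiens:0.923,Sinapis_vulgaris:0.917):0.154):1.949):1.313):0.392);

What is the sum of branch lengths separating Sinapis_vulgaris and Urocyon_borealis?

The path runs Sinapis_vulgaris → … → MRCA → … → Urocyon_borealis; the MRCA is the node subtending (((Lutra_montanus,Urocyon_borealis),((Oryza_longipes,Martes_sapiens),Apis_rubra)),(Betula_sapiens,Sinapis_vulgaris)).
Branch lengths along that path: 0.917 + 0.154 + 1.222 + 0.426 + 0.583 = 3.302.

3.302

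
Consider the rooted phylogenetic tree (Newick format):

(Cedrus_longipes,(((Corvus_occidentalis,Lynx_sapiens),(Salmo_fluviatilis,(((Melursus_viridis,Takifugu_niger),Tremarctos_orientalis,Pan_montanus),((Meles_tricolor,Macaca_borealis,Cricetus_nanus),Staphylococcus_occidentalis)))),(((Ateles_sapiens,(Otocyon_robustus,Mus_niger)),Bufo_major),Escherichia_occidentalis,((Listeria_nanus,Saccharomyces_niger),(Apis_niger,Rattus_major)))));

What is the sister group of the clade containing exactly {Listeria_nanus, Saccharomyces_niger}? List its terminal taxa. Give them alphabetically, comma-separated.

Apis_niger, Rattus_major

The clade containing exactly {Listeria_nanus, Saccharomyces_niger} attaches to the tree at the node subtending ((Listeria_nanus,Saccharomyces_niger),(Apis_niger,Rattus_major)).
The other lineage descending from that same node — the sister group — is (Apis_niger,Rattus_major); its 2 tips in alphabetical order are the answer.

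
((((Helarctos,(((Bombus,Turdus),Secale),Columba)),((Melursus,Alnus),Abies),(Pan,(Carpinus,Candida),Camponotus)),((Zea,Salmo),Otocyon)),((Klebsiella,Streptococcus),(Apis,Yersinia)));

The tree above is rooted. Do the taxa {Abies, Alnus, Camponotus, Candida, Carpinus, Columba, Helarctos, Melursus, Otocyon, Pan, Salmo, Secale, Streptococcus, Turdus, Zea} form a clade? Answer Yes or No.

No

The MRCA of the listed taxa is the root, so the smallest clade containing them is the whole tree.
That clade also contains Apis, Bombus, Klebsiella, Yersinia, which are not in the proposed group, so the group is not monophyletic.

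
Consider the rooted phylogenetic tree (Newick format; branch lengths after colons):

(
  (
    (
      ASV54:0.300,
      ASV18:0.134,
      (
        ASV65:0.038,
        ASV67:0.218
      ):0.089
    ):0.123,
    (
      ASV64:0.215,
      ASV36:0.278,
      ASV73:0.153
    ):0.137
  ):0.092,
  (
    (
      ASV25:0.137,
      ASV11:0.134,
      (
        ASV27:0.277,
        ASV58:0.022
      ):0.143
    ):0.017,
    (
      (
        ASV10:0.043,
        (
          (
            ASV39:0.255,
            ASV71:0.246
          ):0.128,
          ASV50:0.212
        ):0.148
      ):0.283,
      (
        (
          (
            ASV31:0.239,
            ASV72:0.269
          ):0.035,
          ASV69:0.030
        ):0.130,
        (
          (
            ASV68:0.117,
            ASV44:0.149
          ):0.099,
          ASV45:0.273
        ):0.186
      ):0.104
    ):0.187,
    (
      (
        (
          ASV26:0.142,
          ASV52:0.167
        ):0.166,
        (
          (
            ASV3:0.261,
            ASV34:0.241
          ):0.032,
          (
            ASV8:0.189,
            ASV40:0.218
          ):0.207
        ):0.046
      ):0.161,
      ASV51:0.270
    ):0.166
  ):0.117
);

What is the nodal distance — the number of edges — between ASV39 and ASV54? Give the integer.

9

The MRCA of ASV39 and ASV54 is the root of the tree.
From ASV39 up to that node: 6 branches. From ASV54 up to the same node: 3 branches. Total: 6 + 3 = 9.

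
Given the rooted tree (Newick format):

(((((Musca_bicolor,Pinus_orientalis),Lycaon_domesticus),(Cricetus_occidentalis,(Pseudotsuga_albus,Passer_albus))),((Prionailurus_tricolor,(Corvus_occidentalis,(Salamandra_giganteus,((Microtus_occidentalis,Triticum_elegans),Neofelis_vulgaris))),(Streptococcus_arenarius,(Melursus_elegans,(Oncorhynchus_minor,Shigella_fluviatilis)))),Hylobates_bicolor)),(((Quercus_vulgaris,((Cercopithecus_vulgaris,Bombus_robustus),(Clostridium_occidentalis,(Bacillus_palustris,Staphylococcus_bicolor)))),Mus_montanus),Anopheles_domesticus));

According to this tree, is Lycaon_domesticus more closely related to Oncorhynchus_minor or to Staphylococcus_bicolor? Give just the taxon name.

The MRCA of Lycaon_domesticus and Oncorhynchus_minor subtends ((((Musca_bicolor,Pinus_orientalis),Lycaon_domesticus),(Cricetus_occidentalis,(Pseudotsuga_albus,Passer_albus))),((Prionailurus_tricolor,(Corvus_occidentalis,(Salamandra_giganteus,((Microtus_occidentalis,Triticum_elegans),Neofelis_vulgaris))),(Streptococcus_arenarius,(Melursus_elegans,(Oncorhynchus_minor,Shigella_fluviatilis)))),Hylobates_bicolor)) (17 taxa).
The MRCA of Lycaon_domesticus and Staphylococcus_bicolor is the root, subtending the entire tree (25 taxa).
The first is nested inside the second, so Lycaon_domesticus shares a more recent common ancestor with Oncorhynchus_minor.

Oncorhynchus_minor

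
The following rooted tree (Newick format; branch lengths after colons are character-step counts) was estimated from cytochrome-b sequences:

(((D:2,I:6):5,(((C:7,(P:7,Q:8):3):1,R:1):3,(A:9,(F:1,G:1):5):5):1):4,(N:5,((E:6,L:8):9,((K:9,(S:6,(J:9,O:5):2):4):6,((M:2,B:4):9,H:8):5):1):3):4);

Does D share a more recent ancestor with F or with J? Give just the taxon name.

F

The MRCA of D and F subtends ((D,I),(((C,(P,Q)),R),(A,(F,G)))) (9 taxa).
The MRCA of D and J is the root, subtending the entire tree (19 taxa).
The first is nested inside the second, so D shares a more recent common ancestor with F.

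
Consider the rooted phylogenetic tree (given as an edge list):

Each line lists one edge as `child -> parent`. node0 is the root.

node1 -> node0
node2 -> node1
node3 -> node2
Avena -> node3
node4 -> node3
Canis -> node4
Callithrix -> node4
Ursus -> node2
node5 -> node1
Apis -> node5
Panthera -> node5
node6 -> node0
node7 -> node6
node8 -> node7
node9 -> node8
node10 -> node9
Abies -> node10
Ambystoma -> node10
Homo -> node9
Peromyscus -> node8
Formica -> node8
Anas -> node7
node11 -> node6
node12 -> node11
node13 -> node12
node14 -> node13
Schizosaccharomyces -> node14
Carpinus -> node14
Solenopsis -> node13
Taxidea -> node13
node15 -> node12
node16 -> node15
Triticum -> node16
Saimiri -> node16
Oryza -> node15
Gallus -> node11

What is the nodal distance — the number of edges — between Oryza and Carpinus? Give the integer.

5

The MRCA of Oryza and Carpinus is the node subtending (((Schizosaccharomyces,Carpinus),Solenopsis,Taxidea),((Triticum,Saimiri),Oryza)).
From Oryza up to that node: 2 branches. From Carpinus up to the same node: 3 branches. Total: 2 + 3 = 5.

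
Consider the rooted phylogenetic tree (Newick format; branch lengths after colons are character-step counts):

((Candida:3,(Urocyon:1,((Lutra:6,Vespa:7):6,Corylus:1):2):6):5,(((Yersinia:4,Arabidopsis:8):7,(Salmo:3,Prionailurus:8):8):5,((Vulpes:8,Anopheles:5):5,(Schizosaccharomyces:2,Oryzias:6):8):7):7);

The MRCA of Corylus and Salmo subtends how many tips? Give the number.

The MRCA of Corylus and Salmo is the root, so the clade is the entire tree.
That clade contains 13 terminal taxa: Anopheles, Arabidopsis, Candida, Corylus, Lutra, Oryzias, Prionailurus, Salmo, Schizosaccharomyces, Urocyon, Vespa, Vulpes, Yersinia.

13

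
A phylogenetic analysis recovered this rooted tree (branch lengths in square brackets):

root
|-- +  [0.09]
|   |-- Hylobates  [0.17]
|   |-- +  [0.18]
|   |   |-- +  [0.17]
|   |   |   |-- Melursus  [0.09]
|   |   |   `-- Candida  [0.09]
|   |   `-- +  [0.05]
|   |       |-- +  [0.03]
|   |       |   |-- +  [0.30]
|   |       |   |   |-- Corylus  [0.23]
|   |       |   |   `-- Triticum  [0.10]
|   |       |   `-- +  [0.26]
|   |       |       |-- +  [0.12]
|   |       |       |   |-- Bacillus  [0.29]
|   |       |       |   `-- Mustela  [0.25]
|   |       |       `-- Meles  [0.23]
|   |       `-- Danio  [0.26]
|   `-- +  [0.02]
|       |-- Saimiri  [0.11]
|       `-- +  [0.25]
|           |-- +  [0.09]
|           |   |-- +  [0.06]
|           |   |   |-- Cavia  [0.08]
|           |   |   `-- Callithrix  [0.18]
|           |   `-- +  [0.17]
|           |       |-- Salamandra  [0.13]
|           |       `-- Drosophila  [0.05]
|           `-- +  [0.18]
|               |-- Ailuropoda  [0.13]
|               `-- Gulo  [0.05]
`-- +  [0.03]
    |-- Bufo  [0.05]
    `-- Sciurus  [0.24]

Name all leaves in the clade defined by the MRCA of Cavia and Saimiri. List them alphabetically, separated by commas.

Ailuropoda, Callithrix, Cavia, Drosophila, Gulo, Saimiri, Salamandra

Tracing Cavia: it sits inside (Cavia,Callithrix).
Tracing Saimiri: it sits inside (Saimiri,(((Cavia,Callithrix),(Salamandra,Drosophila)),(Ailuropoda,Gulo))).
The smallest clade enclosing both is (Saimiri,(((Cavia,Callithrix),(Salamandra,Drosophila)),(Ailuropoda,Gulo))); the answer is its 7 terminal taxa in alphabetical order.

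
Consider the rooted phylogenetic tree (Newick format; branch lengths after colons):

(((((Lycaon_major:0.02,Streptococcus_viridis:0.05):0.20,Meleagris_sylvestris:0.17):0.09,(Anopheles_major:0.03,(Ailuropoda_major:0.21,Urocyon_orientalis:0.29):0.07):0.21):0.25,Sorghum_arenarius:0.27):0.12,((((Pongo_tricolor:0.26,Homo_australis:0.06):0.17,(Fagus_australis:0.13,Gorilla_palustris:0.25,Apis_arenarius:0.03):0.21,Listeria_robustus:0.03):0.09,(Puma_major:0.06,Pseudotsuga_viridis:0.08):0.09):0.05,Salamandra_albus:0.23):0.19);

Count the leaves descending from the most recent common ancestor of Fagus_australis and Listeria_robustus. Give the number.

The MRCA of Fagus_australis and Listeria_robustus is the node subtending ((Pongo_tricolor,Homo_australis),(Fagus_australis,Gorilla_palustris,Apis_arenarius),Listeria_robustus).
That clade contains 6 terminal taxa: Apis_arenarius, Fagus_australis, Gorilla_palustris, Homo_australis, Listeria_robustus, Pongo_tricolor.

6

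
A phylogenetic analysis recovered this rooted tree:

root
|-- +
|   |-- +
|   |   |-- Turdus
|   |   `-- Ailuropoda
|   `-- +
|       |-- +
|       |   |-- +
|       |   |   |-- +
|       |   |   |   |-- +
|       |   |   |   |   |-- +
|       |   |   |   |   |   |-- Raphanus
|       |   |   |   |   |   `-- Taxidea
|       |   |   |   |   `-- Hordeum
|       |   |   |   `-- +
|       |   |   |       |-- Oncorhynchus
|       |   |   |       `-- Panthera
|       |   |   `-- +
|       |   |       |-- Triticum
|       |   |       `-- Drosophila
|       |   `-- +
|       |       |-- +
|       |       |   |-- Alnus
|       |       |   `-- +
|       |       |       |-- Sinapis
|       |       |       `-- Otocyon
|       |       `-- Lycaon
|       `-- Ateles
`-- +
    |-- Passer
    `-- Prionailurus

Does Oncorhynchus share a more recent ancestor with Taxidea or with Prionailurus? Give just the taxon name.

Taxidea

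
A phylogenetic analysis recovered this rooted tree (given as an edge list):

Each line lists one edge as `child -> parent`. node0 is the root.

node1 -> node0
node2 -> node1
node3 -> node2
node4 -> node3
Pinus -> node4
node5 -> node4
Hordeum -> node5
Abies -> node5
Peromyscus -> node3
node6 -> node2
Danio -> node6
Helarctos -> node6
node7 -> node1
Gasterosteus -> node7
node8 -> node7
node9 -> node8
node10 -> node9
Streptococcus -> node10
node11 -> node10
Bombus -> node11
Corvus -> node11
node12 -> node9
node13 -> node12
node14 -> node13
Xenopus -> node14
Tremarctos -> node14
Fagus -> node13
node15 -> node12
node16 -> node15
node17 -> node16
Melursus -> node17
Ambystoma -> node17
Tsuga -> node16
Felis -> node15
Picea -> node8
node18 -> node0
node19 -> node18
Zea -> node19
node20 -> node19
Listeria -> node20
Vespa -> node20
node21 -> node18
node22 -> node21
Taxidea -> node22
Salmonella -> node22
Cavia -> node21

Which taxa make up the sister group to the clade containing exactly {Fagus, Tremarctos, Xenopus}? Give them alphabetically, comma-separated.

Ambystoma, Felis, Melursus, Tsuga

The clade containing exactly {Fagus, Tremarctos, Xenopus} attaches to the tree at the node subtending (((Xenopus,Tremarctos),Fagus),(((Melursus,Ambystoma),Tsuga),Felis)).
The other lineage descending from that same node — the sister group — is (((Melursus,Ambystoma),Tsuga),Felis); its 4 tips in alphabetical order are the answer.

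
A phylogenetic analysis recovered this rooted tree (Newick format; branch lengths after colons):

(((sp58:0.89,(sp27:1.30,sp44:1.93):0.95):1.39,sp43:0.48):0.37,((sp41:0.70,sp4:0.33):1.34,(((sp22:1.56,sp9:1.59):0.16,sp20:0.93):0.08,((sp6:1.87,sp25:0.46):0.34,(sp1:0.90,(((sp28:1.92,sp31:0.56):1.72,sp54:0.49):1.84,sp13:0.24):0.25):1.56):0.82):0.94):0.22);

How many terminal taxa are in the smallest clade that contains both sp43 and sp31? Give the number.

16

The MRCA of sp43 and sp31 is the root, so the clade is the entire tree.
That clade contains 16 terminal taxa: sp1, sp13, sp20, sp22, sp25, sp27, sp28, sp31, sp4, sp41, sp43, sp44, sp54, sp58, sp6, sp9.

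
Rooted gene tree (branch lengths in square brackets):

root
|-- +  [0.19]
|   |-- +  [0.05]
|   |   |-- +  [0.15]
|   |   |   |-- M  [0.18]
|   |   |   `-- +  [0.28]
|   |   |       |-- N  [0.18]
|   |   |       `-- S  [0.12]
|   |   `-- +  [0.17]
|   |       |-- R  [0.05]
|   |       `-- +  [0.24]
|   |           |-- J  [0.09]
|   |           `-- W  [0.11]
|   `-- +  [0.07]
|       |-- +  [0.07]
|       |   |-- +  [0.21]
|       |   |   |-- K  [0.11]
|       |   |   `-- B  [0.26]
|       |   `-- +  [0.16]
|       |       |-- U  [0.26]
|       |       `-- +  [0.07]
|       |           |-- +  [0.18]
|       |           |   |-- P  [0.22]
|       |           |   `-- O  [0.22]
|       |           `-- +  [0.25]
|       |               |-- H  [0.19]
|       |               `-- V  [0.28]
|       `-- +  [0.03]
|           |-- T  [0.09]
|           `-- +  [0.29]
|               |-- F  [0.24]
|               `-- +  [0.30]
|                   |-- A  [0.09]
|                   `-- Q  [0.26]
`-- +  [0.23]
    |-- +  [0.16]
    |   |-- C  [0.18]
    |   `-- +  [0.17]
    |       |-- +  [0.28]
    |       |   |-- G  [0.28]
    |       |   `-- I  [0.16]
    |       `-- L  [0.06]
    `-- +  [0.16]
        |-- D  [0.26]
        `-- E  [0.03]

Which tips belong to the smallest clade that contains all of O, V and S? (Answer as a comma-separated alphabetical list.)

Tracing O: it sits inside (P,O).
Tracing V: it sits inside (H,V).
Tracing S: it sits inside (N,S).
The smallest clade enclosing all 3 is (((M,(N,S)),(R,(J,W))),(((K,B),(U,((P,O),(H,V)))),(T,(F,(A,Q))))); the answer is its 17 terminal taxa in alphabetical order.

A, B, F, H, J, K, M, N, O, P, Q, R, S, T, U, V, W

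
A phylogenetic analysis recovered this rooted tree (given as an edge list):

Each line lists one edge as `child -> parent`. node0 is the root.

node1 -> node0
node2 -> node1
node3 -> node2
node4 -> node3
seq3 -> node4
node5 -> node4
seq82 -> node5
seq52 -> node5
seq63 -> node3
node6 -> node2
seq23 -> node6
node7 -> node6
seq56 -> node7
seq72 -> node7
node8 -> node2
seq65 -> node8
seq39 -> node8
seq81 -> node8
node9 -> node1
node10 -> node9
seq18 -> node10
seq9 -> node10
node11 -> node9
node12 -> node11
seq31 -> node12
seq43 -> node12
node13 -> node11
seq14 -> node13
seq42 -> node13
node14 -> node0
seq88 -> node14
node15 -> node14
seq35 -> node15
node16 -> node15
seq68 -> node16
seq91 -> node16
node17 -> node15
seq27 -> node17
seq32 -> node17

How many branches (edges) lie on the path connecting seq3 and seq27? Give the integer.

9

The MRCA of seq3 and seq27 is the root of the tree.
From seq3 up to that node: 5 branches. From seq27 up to the same node: 4 branches. Total: 5 + 4 = 9.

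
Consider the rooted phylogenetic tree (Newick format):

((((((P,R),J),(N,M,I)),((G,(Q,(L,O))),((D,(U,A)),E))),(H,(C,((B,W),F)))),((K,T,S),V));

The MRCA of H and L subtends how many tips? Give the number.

19

The MRCA of H and L is the node subtending (((((P,R),J),(N,M,I)),((G,(Q,(L,O))),((D,(U,A)),E))),(H,(C,((B,W),F)))).
That clade contains 19 terminal taxa: A, B, C, D, E, F, G, H, I, J, L, M, N, O, P, Q, R, U, W.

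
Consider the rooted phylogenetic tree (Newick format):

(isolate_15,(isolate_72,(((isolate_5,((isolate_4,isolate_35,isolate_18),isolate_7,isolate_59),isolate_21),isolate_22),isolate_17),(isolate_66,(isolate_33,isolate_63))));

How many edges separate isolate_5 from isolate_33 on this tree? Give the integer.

The MRCA of isolate_5 and isolate_33 is the node subtending (isolate_72,(((isolate_5,((isolate_4,isolate_35,isolate_18),isolate_7,isolate_59),isolate_21),isolate_22),isolate_17),(isolate_66,(isolate_33,isolate_63))).
From isolate_5 up to that node: 4 branches. From isolate_33 up to the same node: 3 branches. Total: 4 + 3 = 7.

7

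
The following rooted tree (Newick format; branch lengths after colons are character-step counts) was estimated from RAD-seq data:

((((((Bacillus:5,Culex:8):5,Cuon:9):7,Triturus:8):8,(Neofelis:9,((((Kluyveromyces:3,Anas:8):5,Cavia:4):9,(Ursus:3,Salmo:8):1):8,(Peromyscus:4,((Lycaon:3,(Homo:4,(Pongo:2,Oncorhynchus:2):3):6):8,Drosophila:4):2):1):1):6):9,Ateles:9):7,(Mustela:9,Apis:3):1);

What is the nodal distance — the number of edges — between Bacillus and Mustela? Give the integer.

The MRCA of Bacillus and Mustela is the root of the tree.
From Bacillus up to that node: 6 branches. From Mustela up to the same node: 2 branches. Total: 6 + 2 = 8.

8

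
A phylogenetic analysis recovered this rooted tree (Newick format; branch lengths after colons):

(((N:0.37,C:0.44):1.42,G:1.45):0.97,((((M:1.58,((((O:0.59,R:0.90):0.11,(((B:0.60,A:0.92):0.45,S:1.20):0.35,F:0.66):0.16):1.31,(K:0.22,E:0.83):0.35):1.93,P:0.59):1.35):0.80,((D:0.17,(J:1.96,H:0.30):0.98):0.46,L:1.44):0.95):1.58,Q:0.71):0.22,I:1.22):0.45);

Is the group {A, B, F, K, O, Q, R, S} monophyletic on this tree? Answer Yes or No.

No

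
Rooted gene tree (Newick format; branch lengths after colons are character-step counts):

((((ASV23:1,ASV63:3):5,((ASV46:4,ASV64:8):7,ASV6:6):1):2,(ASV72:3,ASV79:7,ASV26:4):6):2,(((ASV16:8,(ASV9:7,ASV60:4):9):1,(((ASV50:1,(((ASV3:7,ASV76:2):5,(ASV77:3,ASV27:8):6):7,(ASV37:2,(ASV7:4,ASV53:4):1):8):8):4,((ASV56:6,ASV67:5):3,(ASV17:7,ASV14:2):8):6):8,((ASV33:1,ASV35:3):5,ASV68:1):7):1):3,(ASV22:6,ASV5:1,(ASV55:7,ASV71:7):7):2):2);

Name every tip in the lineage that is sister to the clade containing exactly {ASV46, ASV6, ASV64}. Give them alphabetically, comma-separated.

ASV23, ASV63

The clade containing exactly {ASV46, ASV6, ASV64} attaches to the tree at the node subtending ((ASV23,ASV63),((ASV46,ASV64),ASV6)).
The other lineage descending from that same node — the sister group — is (ASV23,ASV63); its 2 tips in alphabetical order are the answer.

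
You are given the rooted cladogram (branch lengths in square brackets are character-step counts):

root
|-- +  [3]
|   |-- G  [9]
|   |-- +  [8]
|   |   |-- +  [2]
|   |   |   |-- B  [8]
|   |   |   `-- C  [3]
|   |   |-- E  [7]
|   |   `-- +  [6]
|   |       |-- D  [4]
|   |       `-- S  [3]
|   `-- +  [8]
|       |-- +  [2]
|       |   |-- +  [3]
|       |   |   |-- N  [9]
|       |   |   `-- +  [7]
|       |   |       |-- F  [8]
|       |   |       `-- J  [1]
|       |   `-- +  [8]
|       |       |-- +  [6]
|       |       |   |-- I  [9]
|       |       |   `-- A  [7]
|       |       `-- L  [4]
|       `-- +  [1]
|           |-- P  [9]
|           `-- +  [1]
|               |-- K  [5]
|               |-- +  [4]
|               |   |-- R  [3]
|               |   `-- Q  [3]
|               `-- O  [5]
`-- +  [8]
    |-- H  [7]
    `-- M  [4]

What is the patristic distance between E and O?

The path runs E → … → MRCA → … → O; the MRCA is the node subtending (G,((B,C),E,(D,S)),(((N,(F,J)),((I,A),L)),(P,(K,(R,Q),O)))).
Branch lengths along that path: 7 + 8 + 8 + 1 + 1 + 5 = 30.

30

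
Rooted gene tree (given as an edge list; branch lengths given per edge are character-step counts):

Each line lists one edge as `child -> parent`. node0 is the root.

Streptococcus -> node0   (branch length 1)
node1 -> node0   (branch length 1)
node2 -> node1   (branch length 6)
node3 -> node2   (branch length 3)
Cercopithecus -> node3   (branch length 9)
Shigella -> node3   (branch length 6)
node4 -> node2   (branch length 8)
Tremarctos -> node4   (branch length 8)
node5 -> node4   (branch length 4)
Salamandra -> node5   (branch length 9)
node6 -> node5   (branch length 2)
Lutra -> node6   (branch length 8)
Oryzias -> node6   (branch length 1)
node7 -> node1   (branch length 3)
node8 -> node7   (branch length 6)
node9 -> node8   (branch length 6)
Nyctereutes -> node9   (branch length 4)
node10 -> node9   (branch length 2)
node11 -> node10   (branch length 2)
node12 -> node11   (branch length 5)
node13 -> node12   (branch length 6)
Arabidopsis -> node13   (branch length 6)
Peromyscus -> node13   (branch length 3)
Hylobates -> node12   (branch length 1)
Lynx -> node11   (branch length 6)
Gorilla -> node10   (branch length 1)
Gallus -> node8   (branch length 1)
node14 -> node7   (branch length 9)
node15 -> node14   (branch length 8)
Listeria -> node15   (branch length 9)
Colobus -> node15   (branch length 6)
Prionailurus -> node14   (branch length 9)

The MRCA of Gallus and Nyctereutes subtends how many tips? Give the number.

7

The MRCA of Gallus and Nyctereutes is the node subtending ((Nyctereutes,((((Arabidopsis,Peromyscus),Hylobates),Lynx),Gorilla)),Gallus).
That clade contains 7 terminal taxa: Arabidopsis, Gallus, Gorilla, Hylobates, Lynx, Nyctereutes, Peromyscus.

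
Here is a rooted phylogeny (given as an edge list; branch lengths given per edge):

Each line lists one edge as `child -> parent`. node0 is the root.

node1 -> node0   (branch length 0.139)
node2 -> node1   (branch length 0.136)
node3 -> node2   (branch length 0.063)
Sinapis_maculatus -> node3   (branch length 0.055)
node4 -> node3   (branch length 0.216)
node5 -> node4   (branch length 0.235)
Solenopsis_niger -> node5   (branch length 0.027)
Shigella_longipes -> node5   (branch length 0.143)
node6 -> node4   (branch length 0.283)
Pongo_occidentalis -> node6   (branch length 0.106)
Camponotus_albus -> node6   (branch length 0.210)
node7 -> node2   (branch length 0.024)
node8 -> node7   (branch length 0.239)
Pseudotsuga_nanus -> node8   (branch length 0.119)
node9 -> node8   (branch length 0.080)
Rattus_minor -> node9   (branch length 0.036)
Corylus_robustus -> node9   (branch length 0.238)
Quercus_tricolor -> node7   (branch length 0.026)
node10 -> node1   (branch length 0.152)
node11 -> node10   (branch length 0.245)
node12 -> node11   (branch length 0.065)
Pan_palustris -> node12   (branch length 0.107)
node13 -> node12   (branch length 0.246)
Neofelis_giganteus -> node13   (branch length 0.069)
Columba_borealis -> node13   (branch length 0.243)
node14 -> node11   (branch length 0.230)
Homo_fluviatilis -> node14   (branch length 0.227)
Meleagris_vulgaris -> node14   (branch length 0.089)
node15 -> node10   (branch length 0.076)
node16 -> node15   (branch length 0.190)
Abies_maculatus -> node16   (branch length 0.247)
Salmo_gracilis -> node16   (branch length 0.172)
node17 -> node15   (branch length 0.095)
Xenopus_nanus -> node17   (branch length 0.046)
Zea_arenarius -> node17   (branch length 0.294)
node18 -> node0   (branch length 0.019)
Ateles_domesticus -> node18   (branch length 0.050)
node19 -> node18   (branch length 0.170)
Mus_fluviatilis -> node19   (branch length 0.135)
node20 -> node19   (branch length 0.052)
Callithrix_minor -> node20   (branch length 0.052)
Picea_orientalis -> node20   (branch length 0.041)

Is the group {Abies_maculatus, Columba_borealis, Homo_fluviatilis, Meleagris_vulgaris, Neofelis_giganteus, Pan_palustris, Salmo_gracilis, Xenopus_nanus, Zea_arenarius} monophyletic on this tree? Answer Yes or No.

Yes

The most recent common ancestor of these taxa subtends (((Pan_palustris,(Neofelis_giganteus,Columba_borealis)),(Homo_fluviatilis,Meleagris_vulgaris)),((Abies_maculatus,Salmo_gracilis),(Xenopus_nanus,Zea_arenarius))).
That clade has exactly 9 tips — every listed taxon and nothing else — so the group is monophyletic.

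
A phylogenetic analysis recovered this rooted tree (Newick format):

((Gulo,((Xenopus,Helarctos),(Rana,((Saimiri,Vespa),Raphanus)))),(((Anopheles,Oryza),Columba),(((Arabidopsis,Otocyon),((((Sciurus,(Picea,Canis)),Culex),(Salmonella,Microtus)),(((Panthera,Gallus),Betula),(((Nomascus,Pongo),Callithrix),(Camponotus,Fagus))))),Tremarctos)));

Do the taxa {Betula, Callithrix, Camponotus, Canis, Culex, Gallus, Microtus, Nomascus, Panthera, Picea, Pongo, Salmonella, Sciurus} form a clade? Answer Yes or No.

No

The MRCA of the listed taxa subtends ((((Sciurus,(Picea,Canis)),Culex),(Salmonella,Microtus)),(((Panthera,Gallus),Betula),(((Nomascus,Pongo),Callithrix),(Camponotus,Fagus)))).
That clade also contains Fagus, which is not in the proposed group, so the group is not monophyletic.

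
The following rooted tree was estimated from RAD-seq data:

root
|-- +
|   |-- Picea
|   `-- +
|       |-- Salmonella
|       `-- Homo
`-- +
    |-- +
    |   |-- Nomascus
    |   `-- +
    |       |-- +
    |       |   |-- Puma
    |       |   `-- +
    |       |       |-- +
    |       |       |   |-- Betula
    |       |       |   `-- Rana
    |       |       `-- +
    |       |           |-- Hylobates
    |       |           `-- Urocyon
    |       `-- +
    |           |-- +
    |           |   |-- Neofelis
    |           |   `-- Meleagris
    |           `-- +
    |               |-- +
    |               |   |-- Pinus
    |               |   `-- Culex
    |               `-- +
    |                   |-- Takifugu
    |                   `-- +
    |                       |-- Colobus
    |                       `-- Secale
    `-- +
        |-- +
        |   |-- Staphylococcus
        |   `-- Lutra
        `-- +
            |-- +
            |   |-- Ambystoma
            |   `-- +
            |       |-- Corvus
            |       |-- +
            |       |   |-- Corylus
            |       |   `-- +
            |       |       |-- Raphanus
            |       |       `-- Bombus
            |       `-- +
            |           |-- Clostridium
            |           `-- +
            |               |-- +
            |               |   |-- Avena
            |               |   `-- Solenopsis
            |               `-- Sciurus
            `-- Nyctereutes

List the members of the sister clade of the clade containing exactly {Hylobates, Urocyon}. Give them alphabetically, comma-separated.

The clade containing exactly {Hylobates, Urocyon} attaches to the tree at the node subtending ((Betula,Rana),(Hylobates,Urocyon)).
The other lineage descending from that same node — the sister group — is (Betula,Rana); its 2 tips in alphabetical order are the answer.

Betula, Rana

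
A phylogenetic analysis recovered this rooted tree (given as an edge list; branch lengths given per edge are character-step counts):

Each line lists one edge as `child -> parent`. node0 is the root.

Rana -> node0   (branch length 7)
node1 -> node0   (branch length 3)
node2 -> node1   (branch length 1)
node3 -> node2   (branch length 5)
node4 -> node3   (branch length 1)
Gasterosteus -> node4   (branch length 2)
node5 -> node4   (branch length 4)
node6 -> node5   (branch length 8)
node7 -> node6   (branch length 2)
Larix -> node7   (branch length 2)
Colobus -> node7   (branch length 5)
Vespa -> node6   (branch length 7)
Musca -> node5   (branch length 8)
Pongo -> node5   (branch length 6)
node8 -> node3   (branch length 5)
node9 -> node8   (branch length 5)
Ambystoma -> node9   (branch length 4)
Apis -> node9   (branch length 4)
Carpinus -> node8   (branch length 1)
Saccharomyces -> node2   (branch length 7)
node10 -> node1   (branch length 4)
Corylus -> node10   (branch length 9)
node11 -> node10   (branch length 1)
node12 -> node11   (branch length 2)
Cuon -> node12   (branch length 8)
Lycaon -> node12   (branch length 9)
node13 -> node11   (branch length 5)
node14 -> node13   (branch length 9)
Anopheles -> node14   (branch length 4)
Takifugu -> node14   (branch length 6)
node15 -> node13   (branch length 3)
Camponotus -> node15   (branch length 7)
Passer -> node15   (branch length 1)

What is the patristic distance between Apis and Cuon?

The path runs Apis → … → MRCA → … → Cuon; the MRCA is the node subtending ((((Gasterosteus,(((Larix,Colobus),Vespa),Musca,Pongo)),((Ambystoma,Apis),Carpinus)),Saccharomyces),(Corylus,((Cuon,Lycaon),((Anopheles,Takifugu),(Camponotus,Passer))))).
Branch lengths along that path: 4 + 5 + 5 + 5 + 1 + 4 + 1 + 2 + 8 = 35.

35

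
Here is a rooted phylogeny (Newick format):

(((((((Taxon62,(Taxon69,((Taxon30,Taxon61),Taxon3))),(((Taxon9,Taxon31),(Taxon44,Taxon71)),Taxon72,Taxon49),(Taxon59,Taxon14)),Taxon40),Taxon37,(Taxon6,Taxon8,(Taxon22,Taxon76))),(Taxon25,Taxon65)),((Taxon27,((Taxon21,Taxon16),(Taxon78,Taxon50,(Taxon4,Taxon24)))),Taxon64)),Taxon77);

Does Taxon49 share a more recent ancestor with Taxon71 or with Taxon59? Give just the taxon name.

Taxon71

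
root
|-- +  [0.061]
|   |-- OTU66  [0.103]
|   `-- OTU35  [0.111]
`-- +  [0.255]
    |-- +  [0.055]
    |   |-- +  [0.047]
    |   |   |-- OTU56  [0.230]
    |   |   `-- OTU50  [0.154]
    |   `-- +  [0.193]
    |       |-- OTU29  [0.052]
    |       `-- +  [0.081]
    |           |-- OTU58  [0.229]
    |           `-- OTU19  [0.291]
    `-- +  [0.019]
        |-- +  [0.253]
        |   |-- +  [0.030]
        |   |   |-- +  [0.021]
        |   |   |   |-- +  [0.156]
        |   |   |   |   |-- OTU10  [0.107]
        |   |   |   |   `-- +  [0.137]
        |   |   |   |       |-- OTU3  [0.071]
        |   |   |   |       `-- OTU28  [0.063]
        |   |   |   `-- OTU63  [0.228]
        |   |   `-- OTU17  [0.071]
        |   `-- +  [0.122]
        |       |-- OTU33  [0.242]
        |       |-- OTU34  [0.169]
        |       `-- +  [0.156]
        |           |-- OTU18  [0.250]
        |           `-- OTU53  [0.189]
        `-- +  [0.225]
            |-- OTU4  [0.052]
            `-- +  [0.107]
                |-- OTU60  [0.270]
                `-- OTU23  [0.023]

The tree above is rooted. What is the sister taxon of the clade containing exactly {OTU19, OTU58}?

OTU29

The clade containing exactly {OTU19, OTU58} attaches to the tree at the node subtending (OTU29,(OTU58,OTU19)).
The other lineage descending from that same node — the sister group — is the single tip OTU29.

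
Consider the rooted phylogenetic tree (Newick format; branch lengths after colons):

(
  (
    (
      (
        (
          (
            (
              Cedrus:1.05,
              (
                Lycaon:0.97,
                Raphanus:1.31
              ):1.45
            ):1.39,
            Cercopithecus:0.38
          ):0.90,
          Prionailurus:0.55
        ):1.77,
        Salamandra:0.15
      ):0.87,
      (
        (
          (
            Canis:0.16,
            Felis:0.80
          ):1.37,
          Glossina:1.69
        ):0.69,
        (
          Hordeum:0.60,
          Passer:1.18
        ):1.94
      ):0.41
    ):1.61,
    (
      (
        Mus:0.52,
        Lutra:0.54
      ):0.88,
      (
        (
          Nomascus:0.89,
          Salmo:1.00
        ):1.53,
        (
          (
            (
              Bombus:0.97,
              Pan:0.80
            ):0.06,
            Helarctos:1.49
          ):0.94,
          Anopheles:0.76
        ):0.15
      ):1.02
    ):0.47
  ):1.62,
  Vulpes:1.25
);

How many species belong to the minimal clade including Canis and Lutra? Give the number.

19

The MRCA of Canis and Lutra is the node subtending ((((((Cedrus,(Lycaon,Raphanus)),Cercopithecus),Prionailurus),Salamandra),(((Canis,Felis),Glossina),(Hordeum,Passer))),((Mus,Lutra),((Nomascus,Salmo),(((Bombus,Pan),Helarctos),Anopheles)))).
That clade contains 19 terminal taxa: Anopheles, Bombus, Canis, Cedrus, Cercopithecus, Felis, Glossina, Helarctos, Hordeum, Lutra, Lycaon, Mus, Nomascus, Pan, Passer, Prionailurus, Raphanus, Salamandra, Salmo.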